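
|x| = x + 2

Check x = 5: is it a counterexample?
Substitute x = 5 into the relation:
x = 5: LHS = |5| = 5, RHS = 5 + 2 = 7; 5 = 7 — FAILS

Since the claim fails at x = 5, this value is a counterexample.

Answer: Yes, x = 5 is a counterexample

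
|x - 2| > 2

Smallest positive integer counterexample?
Testing positive integers:
x = 1: LHS = |1 - 2| = |-1| = 1; 1 > 2 — FAILS  ← smallest positive counterexample

Answer: x = 1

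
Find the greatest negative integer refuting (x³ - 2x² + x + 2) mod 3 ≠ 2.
Testing negative integers from -1 downward:
x = -1: LHS = ((-1)³ - 2·(-1)² + (-1) + 2) mod 3 = (-2) mod 3 = 1; 1 ≠ 2 — holds
x = -2: LHS = ((-2)³ - 2·(-2)² + (-2) + 2) mod 3 = (-16) mod 3 = 2; 2 ≠ 2 — FAILS  ← closest negative counterexample to 0

Answer: x = -2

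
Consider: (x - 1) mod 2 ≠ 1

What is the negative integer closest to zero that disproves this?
Testing negative integers from -1 downward:
x = -1: LHS = ((-1) - 1) mod 2 = (-2) mod 2 = 0; 0 ≠ 1 — holds
x = -2: LHS = ((-2) - 1) mod 2 = (-3) mod 2 = 1; 1 ≠ 1 — FAILS  ← closest negative counterexample to 0

Answer: x = -2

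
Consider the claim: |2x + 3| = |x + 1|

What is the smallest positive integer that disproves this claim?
Testing positive integers:
x = 1: LHS = |2·1 + 3| = |5| = 5, RHS = |1 + 1| = |2| = 2; 5 = 2 — FAILS  ← smallest positive counterexample

Answer: x = 1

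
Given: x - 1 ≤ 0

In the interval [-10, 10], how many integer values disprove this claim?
Counterexamples in [-10, 10]: {2, 3, 4, 5, 6, 7, 8, 9, 10}.

Counting them gives 9 values.

Answer: 9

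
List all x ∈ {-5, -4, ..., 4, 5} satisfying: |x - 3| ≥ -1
An absolute value is never negative, so the left side is ≥ 0 for every x, while the right side is -1. Tightest case in [-5, 5] is x = 3:
x = 3: LHS = |3 - 3| = |0| = 0; 0 ≥ -1 — holds
Hence LHS − RHS is never negative, i.e. LHS ≥ RHS throughout, so the relation holds for every integer in [-5, 5].

Answer: All integers in [-5, 5]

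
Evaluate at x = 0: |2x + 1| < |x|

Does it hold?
x = 0: LHS = |2·0 + 1| = |1| = 1, RHS = |0| = 0; 1 < 0 — FAILS

The relation fails at x = 0, so x = 0 is a counterexample.

Answer: No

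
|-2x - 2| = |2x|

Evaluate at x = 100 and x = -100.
x = 100: LHS = |-2·100 - 2| = |-202| = 202, RHS = |2·100| = |200| = 200; 202 = 200 — FAILS
x = -100: LHS = |-2·(-100) - 2| = |198| = 198, RHS = |2·(-100)| = |-200| = 200; 198 = 200 — FAILS

Answer: No, fails for both x = 100 and x = -100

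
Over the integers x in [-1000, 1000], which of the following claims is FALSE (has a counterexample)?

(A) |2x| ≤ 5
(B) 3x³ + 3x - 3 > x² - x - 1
(A) x = 3: LHS = |2·3| = |6| = 6; 6 ≤ 5 — FAILS
(B) x = 0: LHS = 3·0³ + 3·0 - 3 = -3, RHS = 0² - 0 - 1 = -1; -3 > -1 — FAILS

Answer: Both A and B are false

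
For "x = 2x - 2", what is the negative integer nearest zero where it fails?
Testing negative integers from -1 downward:
x = -1: RHS = 2·(-1) - 2 = -4; -1 = -4 — FAILS  ← closest negative counterexample to 0

Answer: x = -1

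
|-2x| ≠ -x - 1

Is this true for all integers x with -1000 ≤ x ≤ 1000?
Over all integers in [-1000, 1000], LHS − RHS is always positive; it is smallest at x = 0, where it equals 1:
x = 0: LHS = |-2·0| = |0| = 0, RHS = -0 - 1 = -1; 0 ≠ -1 — holds
At the ends of the range:
x = -1000: LHS = |-2·(-1000)| = |2000| = 2000, RHS = -(-1000) - 1 = 999; 2000 ≠ 999 — holds
x = 1000: LHS = |-2·1000| = |-2000| = 2000, RHS = -1000 - 1 = -1001; 2000 ≠ -1001 — holds
Hence LHS − RHS is never 0, i.e. the two sides are never equal, so the relation holds for every integer in [-1000, 1000].

No counterexample exists.

Answer: True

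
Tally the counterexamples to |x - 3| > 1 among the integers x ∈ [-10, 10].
Counterexamples in [-10, 10]: {2, 3, 4}.

Counting them gives 3 values.

Answer: 3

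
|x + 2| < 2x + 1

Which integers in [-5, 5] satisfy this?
Holds for: {2, 3, 4, 5}
Fails for: {-5, -4, -3, -2, -1, 0, 1}

Answer: {2, 3, 4, 5}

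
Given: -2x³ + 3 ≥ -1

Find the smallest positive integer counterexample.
Testing positive integers:
x = 1: LHS = -2·1³ + 3 = 1; 1 ≥ -1 — holds
x = 2: LHS = -2·2³ + 3 = -13; -13 ≥ -1 — FAILS  ← smallest positive counterexample

Answer: x = 2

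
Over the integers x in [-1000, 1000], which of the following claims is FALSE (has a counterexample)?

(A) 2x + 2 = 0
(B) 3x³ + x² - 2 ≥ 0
(A) x = 0: LHS = 2·0 + 2 = 2; 2 = 0 — FAILS
(B) x = 0: LHS = 3·0³ + 0² - 2 = -2; -2 ≥ 0 — FAILS

Answer: Both A and B are false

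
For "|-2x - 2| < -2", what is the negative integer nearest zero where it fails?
Testing negative integers from -1 downward:
x = -1: LHS = |-2·(-1) - 2| = |0| = 0; 0 < -2 — FAILS  ← closest negative counterexample to 0

Answer: x = -1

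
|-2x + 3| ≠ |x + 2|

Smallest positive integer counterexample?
Testing positive integers:
x = 1: LHS = |-2·1 + 3| = |1| = 1, RHS = |1 + 2| = |3| = 3; 1 ≠ 3 — holds
x = 2: LHS = |-2·2 + 3| = |-1| = 1, RHS = |2 + 2| = |4| = 4; 1 ≠ 4 — holds
x = 3: LHS = |-2·3 + 3| = |-3| = 3, RHS = |3 + 2| = |5| = 5; 3 ≠ 5 — holds
x = 4: LHS = |-2·4 + 3| = |-5| = 5, RHS = |4 + 2| = |6| = 6; 5 ≠ 6 — holds
x = 5: LHS = |-2·5 + 3| = |-7| = 7, RHS = |5 + 2| = |7| = 7; 7 ≠ 7 — FAILS  ← smallest positive counterexample

Answer: x = 5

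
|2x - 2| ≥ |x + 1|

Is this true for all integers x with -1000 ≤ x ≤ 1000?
The claim fails at x = 1:
x = 1: LHS = |2·1 - 2| = |0| = 0, RHS = |1 + 1| = |2| = 2; 0 ≥ 2 — FAILS

Because a single integer refutes it, the statement is false.

Answer: False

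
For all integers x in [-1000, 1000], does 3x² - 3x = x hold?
The claim fails at x = 1:
x = 1: LHS = 3·1² - 3·1 = 0; 0 = 1 — FAILS

Because a single integer refutes it, the statement is false.

Answer: False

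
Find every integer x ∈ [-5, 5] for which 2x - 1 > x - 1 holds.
Holds for: {1, 2, 3, 4, 5}
Fails for: {-5, -4, -3, -2, -1, 0}

Answer: {1, 2, 3, 4, 5}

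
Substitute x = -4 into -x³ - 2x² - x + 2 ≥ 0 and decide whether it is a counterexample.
Substitute x = -4 into the relation:
x = -4: LHS = -(-4)³ - 2·(-4)² - (-4) + 2 = 38; 38 ≥ 0 — holds

The claim holds here, so x = -4 is not a counterexample. (A counterexample exists elsewhere, e.g. x = 1.)

Answer: No, x = -4 is not a counterexample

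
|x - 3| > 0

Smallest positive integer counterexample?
Testing positive integers:
x = 1: LHS = |1 - 3| = |-2| = 2; 2 > 0 — holds
x = 2: LHS = |2 - 3| = |-1| = 1; 1 > 0 — holds
x = 3: LHS = |3 - 3| = |0| = 0; 0 > 0 — FAILS  ← smallest positive counterexample

Answer: x = 3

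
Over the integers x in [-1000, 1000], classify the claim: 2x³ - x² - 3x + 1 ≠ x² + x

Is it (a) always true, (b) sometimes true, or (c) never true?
Track d = LHS − RHS over the integers in [-1000, 1000]. Equality would need d = 0, but d changes sign only between consecutive integers, jumping over 0:
x = -2: LHS = 2·(-2)³ - (-2)² - 3·(-2) + 1 = -13, RHS = (-2)² + (-2) = 2; -13 ≠ 2 — holds  (d = -15)
x = -1: LHS = 2·(-1)³ - (-1)² - 3·(-1) + 1 = 1, RHS = (-1)² + (-1) = 0; 1 ≠ 0 — holds  (d = 1)
x = 0: LHS = 2·0³ - 0² - 3·0 + 1 = 1, RHS = 0² + 0 = 0; 1 ≠ 0 — holds  (d = 1)
x = 1: LHS = 2·1³ - 1² - 3·1 + 1 = -1, RHS = 1² + 1 = 2; -1 ≠ 2 — holds  (d = -3)
x = 1: LHS = 2·1³ - 1² - 3·1 + 1 = -1, RHS = 1² + 1 = 2; -1 ≠ 2 — holds  (d = -3)
x = 2: LHS = 2·2³ - 2² - 3·2 + 1 = 7, RHS = 2² + 2 = 6; 7 ≠ 6 — holds  (d = 1)
Away from these crossings d keeps a constant sign, and checking every integer in [-1000, 1000] confirms d ≠ 0 throughout. Hence the two sides are never equal, so the relation holds for every integer in [-1000, 1000].

No counterexample exists.

Answer: Always true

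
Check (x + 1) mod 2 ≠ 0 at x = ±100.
x = 100: LHS = (100 + 1) mod 2 = 101 mod 2 = 1; 1 ≠ 0 — holds
x = -100: LHS = ((-100) + 1) mod 2 = (-99) mod 2 = 1; 1 ≠ 0 — holds

Answer: Yes, holds for both x = 100 and x = -100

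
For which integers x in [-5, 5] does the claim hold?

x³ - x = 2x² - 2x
Holds for: {0, 1}
Fails for: {-5, -4, -3, -2, -1, 2, 3, 4, 5}

Answer: {0, 1}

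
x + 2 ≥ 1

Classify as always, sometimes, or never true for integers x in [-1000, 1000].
Holds at x = 0: LHS = 0 + 2 = 2; 2 ≥ 1 — holds
Fails at x = -2: LHS = (-2) + 2 = 0; 0 ≥ 1 — FAILS
It is satisfied by some integers in the range but not all.

Answer: Sometimes true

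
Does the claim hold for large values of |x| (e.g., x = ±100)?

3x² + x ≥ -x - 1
x = 100: LHS = 3·100² + 100 = 30100, RHS = -100 - 1 = -101; 30100 ≥ -101 — holds
x = -100: LHS = 3·(-100)² + (-100) = 29900, RHS = -(-100) - 1 = 99; 29900 ≥ 99 — holds

Answer: Yes, holds for both x = 100 and x = -100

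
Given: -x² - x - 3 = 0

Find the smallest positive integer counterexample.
Testing positive integers:
x = 1: LHS = -1² - 1 - 3 = -5; -5 = 0 — FAILS  ← smallest positive counterexample

Answer: x = 1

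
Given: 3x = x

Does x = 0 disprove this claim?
Substitute x = 0 into the relation:
x = 0: LHS = 3·0 = 0; 0 = 0 — holds

The claim holds here, so x = 0 is not a counterexample. (A counterexample exists elsewhere, e.g. x = 1.)

Answer: No, x = 0 is not a counterexample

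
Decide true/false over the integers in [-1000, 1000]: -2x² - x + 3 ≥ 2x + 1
The claim fails at x = 1:
x = 1: LHS = -2·1² - 1 + 3 = 0, RHS = 2·1 + 1 = 3; 0 ≥ 3 — FAILS

Because a single integer refutes it, the statement is false.

Answer: False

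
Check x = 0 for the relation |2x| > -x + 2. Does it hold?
x = 0: LHS = |2·0| = |0| = 0, RHS = -0 + 2 = 2; 0 > 2 — FAILS

The relation fails at x = 0, so x = 0 is a counterexample.

Answer: No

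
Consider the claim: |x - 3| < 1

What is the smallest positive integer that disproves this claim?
Testing positive integers:
x = 1: LHS = |1 - 3| = |-2| = 2; 2 < 1 — FAILS  ← smallest positive counterexample

Answer: x = 1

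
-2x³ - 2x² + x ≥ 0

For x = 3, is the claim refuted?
Substitute x = 3 into the relation:
x = 3: LHS = -2·3³ - 2·3² + 3 = -69; -69 ≥ 0 — FAILS

Since the claim fails at x = 3, this value is a counterexample.

Answer: Yes, x = 3 is a counterexample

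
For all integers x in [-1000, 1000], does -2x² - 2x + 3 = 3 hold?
The claim fails at x = 1:
x = 1: LHS = -2·1² - 2·1 + 3 = -1; -1 = 3 — FAILS

Because a single integer refutes it, the statement is false.

Answer: False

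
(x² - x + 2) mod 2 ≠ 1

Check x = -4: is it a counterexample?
Substitute x = -4 into the relation:
x = -4: LHS = ((-4)² - (-4) + 2) mod 2 = 22 mod 2 = 0; 0 ≠ 1 — holds

The relation holds at x = -4, so it is not a counterexample.

Answer: No, x = -4 is not a counterexample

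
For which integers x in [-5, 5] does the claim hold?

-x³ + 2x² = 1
Holds for: {1}
Fails for: {-5, -4, -3, -2, -1, 0, 2, 3, 4, 5}

Answer: {1}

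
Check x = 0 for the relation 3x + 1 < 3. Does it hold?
x = 0: LHS = 3·0 + 1 = 1; 1 < 3 — holds

The relation is satisfied at x = 0.

Answer: Yes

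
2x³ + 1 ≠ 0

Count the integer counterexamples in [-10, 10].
Track d = LHS − RHS over the integers in [-10, 10]. Equality would need d = 0, but d changes sign only between consecutive integers, jumping over 0:
x = -1: LHS = 2·(-1)³ + 1 = -1; -1 ≠ 0 — holds  (d = -1)
x = 0: LHS = 2·0³ + 1 = 1; 1 ≠ 0 — holds  (d = 1)
Away from these crossings d keeps a constant sign, and checking every integer in [-10, 10] confirms d ≠ 0 throughout. Hence the two sides are never equal, so the relation holds for every integer in [-10, 10].

No counterexample appears in that range.

Answer: 0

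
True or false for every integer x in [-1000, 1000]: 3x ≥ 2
The claim fails at x = 0:
x = 0: LHS = 3·0 = 0; 0 ≥ 2 — FAILS

Because a single integer refutes it, the statement is false.

Answer: False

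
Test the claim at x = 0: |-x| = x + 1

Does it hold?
x = 0: LHS = |-0| = |0| = 0, RHS = 0 + 1 = 1; 0 = 1 — FAILS

The relation fails at x = 0, so x = 0 is a counterexample.

Answer: No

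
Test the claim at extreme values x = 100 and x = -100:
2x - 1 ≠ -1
x = 100: LHS = 2·100 - 1 = 199; 199 ≠ -1 — holds
x = -100: LHS = 2·(-100) - 1 = -201; -201 ≠ -1 — holds

Answer: Yes, holds for both x = 100 and x = -100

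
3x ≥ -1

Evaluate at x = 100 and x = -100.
x = 100: LHS = 3·100 = 300; 300 ≥ -1 — holds
x = -100: LHS = 3·(-100) = -300; -300 ≥ -1 — FAILS

Answer: Partially: holds for x = 100, fails for x = -100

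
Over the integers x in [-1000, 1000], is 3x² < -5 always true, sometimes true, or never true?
Over all integers in [-1000, 1000], LHS − RHS is smallest at x = 0, where it equals 5:
x = 0: LHS = 3·0² = 0; 0 < -5 — FAILS
At the ends of the range:
x = -1000: LHS = 3·(-1000)² = 3000000; 3000000 < -5 — FAILS
x = 1000: LHS = 3·1000² = 3000000; 3000000 < -5 — FAILS
Hence LHS − RHS is never negative, i.e. LHS ≥ RHS throughout, so the claimed relation (<) fails for every integer in [-1000, 1000].

No integer in the range satisfies it.

Answer: Never true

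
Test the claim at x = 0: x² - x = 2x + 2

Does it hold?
x = 0: LHS = 0² - 0 = 0, RHS = 2·0 + 2 = 2; 0 = 2 — FAILS

The relation fails at x = 0, so x = 0 is a counterexample.

Answer: No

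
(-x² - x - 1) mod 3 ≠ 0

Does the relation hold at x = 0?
x = 0: LHS = (-0² - 0 - 1) mod 3 = (-1) mod 3 = 2; 2 ≠ 0 — holds

The relation is satisfied at x = 0.

Answer: Yes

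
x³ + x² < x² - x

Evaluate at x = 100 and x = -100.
x = 100: LHS = 100³ + 100² = 1010000, RHS = 100² - 100 = 9900; 1010000 < 9900 — FAILS
x = -100: LHS = (-100)³ + (-100)² = -990000, RHS = (-100)² - (-100) = 10100; -990000 < 10100 — holds

Answer: Partially: fails for x = 100, holds for x = -100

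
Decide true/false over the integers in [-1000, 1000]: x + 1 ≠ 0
The claim fails at x = -1:
x = -1: LHS = (-1) + 1 = 0; 0 ≠ 0 — FAILS

Because a single integer refutes it, the statement is false.

Answer: False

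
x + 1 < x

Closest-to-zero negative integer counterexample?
Testing negative integers from -1 downward:
x = -1: LHS = (-1) + 1 = 0; 0 < -1 — FAILS  ← closest negative counterexample to 0

Answer: x = -1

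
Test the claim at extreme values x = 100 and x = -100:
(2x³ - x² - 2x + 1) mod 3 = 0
x = 100: LHS = (2·100³ - 100² - 2·100 + 1) mod 3 = 1989801 mod 3 = 0; 0 = 0 — holds
x = -100: LHS = (2·(-100)³ - (-100)² - 2·(-100) + 1) mod 3 = (-2009799) mod 3 = 0; 0 = 0 — holds

Answer: Yes, holds for both x = 100 and x = -100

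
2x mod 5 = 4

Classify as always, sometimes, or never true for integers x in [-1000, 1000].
Holds at x = 2: LHS = (2·2) mod 5 = 4 mod 5 = 4; 4 = 4 — holds
Fails at x = 0: LHS = (2·0) mod 5 = 0 mod 5 = 0; 0 = 4 — FAILS
It is satisfied by some integers in the range but not all.

Answer: Sometimes true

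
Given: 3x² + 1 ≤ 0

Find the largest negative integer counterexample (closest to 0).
Testing negative integers from -1 downward:
x = -1: LHS = 3·(-1)² + 1 = 4; 4 ≤ 0 — FAILS  ← closest negative counterexample to 0

Answer: x = -1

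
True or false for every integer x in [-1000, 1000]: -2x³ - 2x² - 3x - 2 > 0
The claim fails at x = 0:
x = 0: LHS = -2·0³ - 2·0² - 3·0 - 2 = -2; -2 > 0 — FAILS

Because a single integer refutes it, the statement is false.

Answer: False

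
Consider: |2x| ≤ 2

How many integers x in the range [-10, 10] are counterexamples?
Counterexamples in [-10, 10]: {-10, -9, -8, -7, -6, -5, -4, -3, -2, 2, 3, 4, 5, 6, 7, 8, 9, 10}.

Counting them gives 18 values.

Answer: 18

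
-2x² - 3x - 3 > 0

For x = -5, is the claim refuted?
Substitute x = -5 into the relation:
x = -5: LHS = -2·(-5)² - 3·(-5) - 3 = -38; -38 > 0 — FAILS

Since the claim fails at x = -5, this value is a counterexample.

Answer: Yes, x = -5 is a counterexample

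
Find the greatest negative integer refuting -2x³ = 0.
Testing negative integers from -1 downward:
x = -1: LHS = -2·(-1)³ = 2; 2 = 0 — FAILS  ← closest negative counterexample to 0

Answer: x = -1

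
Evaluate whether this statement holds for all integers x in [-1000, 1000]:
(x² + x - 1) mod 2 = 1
For a polynomial with integer coefficients, its value mod 2 depends only on x mod 2, so it suffices to check one representative of each residue class, x = 0, 1:
x = 0: LHS = (0² + 0 - 1) mod 2 = (-1) mod 2 = 1; 1 = 1 — holds
x = 1: LHS = (1² + 1 - 1) mod 2 = 1 mod 2 = 1; 1 = 1 — holds
The relation holds in every residue class, so the relation holds for every integer in [-1000, 1000].

No counterexample exists.

Answer: True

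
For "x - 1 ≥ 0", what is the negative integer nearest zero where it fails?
Testing negative integers from -1 downward:
x = -1: LHS = (-1) - 1 = -2; -2 ≥ 0 — FAILS  ← closest negative counterexample to 0

Answer: x = -1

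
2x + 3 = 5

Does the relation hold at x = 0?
x = 0: LHS = 2·0 + 3 = 3; 3 = 5 — FAILS

The relation fails at x = 0, so x = 0 is a counterexample.

Answer: No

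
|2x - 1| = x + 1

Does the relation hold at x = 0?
x = 0: LHS = |2·0 - 1| = |-1| = 1, RHS = 0 + 1 = 1; 1 = 1 — holds

The relation is satisfied at x = 0.

Answer: Yes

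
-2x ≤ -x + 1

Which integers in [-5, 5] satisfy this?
Holds for: {-1, 0, 1, 2, 3, 4, 5}
Fails for: {-5, -4, -3, -2}

Answer: {-1, 0, 1, 2, 3, 4, 5}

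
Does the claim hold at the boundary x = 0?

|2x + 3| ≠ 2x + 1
x = 0: LHS = |2·0 + 3| = |3| = 3, RHS = 2·0 + 1 = 1; 3 ≠ 1 — holds

The relation is satisfied at x = 0.

Answer: Yes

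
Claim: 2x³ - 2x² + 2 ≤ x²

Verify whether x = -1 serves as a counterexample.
Substitute x = -1 into the relation:
x = -1: LHS = 2·(-1)³ - 2·(-1)² + 2 = -2, RHS = (-1)² = 1; -2 ≤ 1 — holds

The claim holds here, so x = -1 is not a counterexample. (A counterexample exists elsewhere, e.g. x = 0.)

Answer: No, x = -1 is not a counterexample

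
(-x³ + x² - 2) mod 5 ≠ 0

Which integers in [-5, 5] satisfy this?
Holds for: {-5, -4, -3, 0, 1, 2, 5}
Fails for: {-2, -1, 3, 4}

Answer: {-5, -4, -3, 0, 1, 2, 5}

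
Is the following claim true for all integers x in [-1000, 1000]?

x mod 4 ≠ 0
The claim fails at x = 0:
x = 0: LHS = 0 mod 4 = 0; 0 ≠ 0 — FAILS

Because a single integer refutes it, the statement is false.

Answer: False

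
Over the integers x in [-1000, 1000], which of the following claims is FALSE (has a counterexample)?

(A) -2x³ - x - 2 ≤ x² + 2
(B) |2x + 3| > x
(A) x = -2: LHS = -2·(-2)³ - (-2) - 2 = 16, RHS = (-2)² + 2 = 6; 16 ≤ 6 — FAILS

(B) Over all integers in [-1000, 1000], LHS − RHS is smallest at x = -1, where it equals 2:
x = -1: LHS = |2·(-1) + 3| = |1| = 1; 1 > -1 — holds
At the ends of the range:
x = -1000: LHS = |2·(-1000) + 3| = |-1997| = 1997; 1997 > -1000 — holds
x = 1000: LHS = |2·1000 + 3| = |2003| = 2003; 2003 > 1000 — holds
Hence LHS − RHS is never zero or negative, i.e. LHS > RHS throughout, so the relation holds for every integer in [-1000, 1000].

Only (A) has a counterexample.

Answer: A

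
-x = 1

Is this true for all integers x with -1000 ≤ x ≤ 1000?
The claim fails at x = 0:
x = 0: LHS = -0 = 0; 0 = 1 — FAILS

Because a single integer refutes it, the statement is false.

Answer: False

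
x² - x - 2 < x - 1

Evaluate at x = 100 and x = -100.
x = 100: LHS = 100² - 100 - 2 = 9898, RHS = 100 - 1 = 99; 9898 < 99 — FAILS
x = -100: LHS = (-100)² - (-100) - 2 = 10098, RHS = (-100) - 1 = -101; 10098 < -101 — FAILS

Answer: No, fails for both x = 100 and x = -100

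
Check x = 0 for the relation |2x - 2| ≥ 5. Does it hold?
x = 0: LHS = |2·0 - 2| = |-2| = 2; 2 ≥ 5 — FAILS

The relation fails at x = 0, so x = 0 is a counterexample.

Answer: No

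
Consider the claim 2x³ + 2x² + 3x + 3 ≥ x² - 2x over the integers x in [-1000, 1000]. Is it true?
The claim fails at x = -1:
x = -1: LHS = 2·(-1)³ + 2·(-1)² + 3·(-1) + 3 = 0, RHS = (-1)² - 2·(-1) = 3; 0 ≥ 3 — FAILS

Because a single integer refutes it, the statement is false.

Answer: False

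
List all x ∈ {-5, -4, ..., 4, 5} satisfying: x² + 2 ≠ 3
Holds for: {-5, -4, -3, -2, 0, 2, 3, 4, 5}
Fails for: {-1, 1}

Answer: {-5, -4, -3, -2, 0, 2, 3, 4, 5}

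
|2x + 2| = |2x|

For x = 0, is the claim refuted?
Substitute x = 0 into the relation:
x = 0: LHS = |2·0 + 2| = |2| = 2, RHS = |2·0| = |0| = 0; 2 = 0 — FAILS

Since the claim fails at x = 0, this value is a counterexample.

Answer: Yes, x = 0 is a counterexample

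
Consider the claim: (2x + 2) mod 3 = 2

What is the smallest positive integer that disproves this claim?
Testing positive integers:
x = 1: LHS = (2·1 + 2) mod 3 = 4 mod 3 = 1; 1 = 2 — FAILS  ← smallest positive counterexample

Answer: x = 1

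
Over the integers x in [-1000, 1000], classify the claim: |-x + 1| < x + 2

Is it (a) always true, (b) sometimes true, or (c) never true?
Holds at x = 0: LHS = |-0 + 1| = |1| = 1, RHS = 0 + 2 = 2; 1 < 2 — holds
Fails at x = -1: LHS = |-(-1) + 1| = |2| = 2, RHS = (-1) + 2 = 1; 2 < 1 — FAILS
It is satisfied by some integers in the range but not all.

Answer: Sometimes true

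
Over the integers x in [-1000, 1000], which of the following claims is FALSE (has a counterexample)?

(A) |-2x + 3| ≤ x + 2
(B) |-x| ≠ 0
(A) x = 0: LHS = |-2·0 + 3| = |3| = 3, RHS = 0 + 2 = 2; 3 ≤ 2 — FAILS
(B) x = 0: LHS = |-0| = |0| = 0; 0 ≠ 0 — FAILS

Answer: Both A and B are false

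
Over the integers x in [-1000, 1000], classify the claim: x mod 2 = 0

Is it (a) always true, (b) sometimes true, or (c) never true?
Holds at x = 0: LHS = 0 mod 2 = 0; 0 = 0 — holds
Fails at x = 1: LHS = 1 mod 2 = 1; 1 = 0 — FAILS
It is satisfied by some integers in the range but not all.

Answer: Sometimes true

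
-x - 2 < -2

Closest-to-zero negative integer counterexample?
Testing negative integers from -1 downward:
x = -1: LHS = -(-1) - 2 = -1; -1 < -2 — FAILS  ← closest negative counterexample to 0

Answer: x = -1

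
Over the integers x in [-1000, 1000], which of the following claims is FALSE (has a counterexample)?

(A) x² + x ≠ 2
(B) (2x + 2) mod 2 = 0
(A) x = 1: LHS = 1² + 1 = 2; 2 ≠ 2 — FAILS

(B) For a polynomial with integer coefficients, its value mod 2 depends only on x mod 2, so it suffices to check one representative of each residue class, x = 0, 1:
x = 0: LHS = (2·0 + 2) mod 2 = 2 mod 2 = 0; 0 = 0 — holds
x = 1: LHS = (2·1 + 2) mod 2 = 4 mod 2 = 0; 0 = 0 — holds
The relation holds in every residue class, so the relation holds for every integer in [-1000, 1000].

Only (A) has a counterexample.

Answer: A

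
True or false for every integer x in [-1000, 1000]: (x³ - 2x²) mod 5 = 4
The claim fails at x = 0:
x = 0: LHS = (0³ - 2·0²) mod 5 = 0 mod 5 = 0; 0 = 4 — FAILS

Because a single integer refutes it, the statement is false.

Answer: False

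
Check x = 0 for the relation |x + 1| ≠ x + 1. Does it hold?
x = 0: LHS = |0 + 1| = |1| = 1, RHS = 0 + 1 = 1; 1 ≠ 1 — FAILS

The relation fails at x = 0, so x = 0 is a counterexample.

Answer: No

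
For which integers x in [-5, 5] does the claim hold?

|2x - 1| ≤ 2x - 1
Holds for: {1, 2, 3, 4, 5}
Fails for: {-5, -4, -3, -2, -1, 0}

Answer: {1, 2, 3, 4, 5}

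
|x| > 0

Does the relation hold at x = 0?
x = 0: LHS = |0| = 0; 0 > 0 — FAILS

The relation fails at x = 0, so x = 0 is a counterexample.

Answer: No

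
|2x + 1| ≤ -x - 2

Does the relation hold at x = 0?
x = 0: LHS = |2·0 + 1| = |1| = 1, RHS = -0 - 2 = -2; 1 ≤ -2 — FAILS

The relation fails at x = 0, so x = 0 is a counterexample.

Answer: No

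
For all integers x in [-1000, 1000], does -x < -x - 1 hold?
The claim fails at x = 0:
x = 0: LHS = -0 = 0, RHS = -0 - 1 = -1; 0 < -1 — FAILS

Because a single integer refutes it, the statement is false.

Answer: False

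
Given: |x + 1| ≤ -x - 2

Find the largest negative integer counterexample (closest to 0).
Testing negative integers from -1 downward:
x = -1: LHS = |(-1) + 1| = |0| = 0, RHS = -(-1) - 2 = -1; 0 ≤ -1 — FAILS  ← closest negative counterexample to 0

Answer: x = -1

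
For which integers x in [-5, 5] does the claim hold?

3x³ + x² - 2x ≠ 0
Holds for: {-5, -4, -3, -2, 1, 2, 3, 4, 5}
Fails for: {-1, 0}

Answer: {-5, -4, -3, -2, 1, 2, 3, 4, 5}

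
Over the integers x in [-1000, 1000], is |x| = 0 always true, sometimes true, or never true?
Holds at x = 0: LHS = |0| = 0; 0 = 0 — holds
Fails at x = 1: LHS = |1| = 1; 1 = 0 — FAILS
It is satisfied by some integers in the range but not all.

Answer: Sometimes true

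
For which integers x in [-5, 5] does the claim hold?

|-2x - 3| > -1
An absolute value is never negative, so the left side is ≥ 0 for every x, while the right side is -1. Tightest case in [-5, 5] is x = -1:
x = -1: LHS = |-2·(-1) - 3| = |-1| = 1; 1 > -1 — holds
Hence LHS − RHS is never zero or negative, i.e. LHS > RHS throughout, so the relation holds for every integer in [-5, 5].

Answer: All integers in [-5, 5]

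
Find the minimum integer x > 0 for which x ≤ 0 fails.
Testing positive integers:
x = 1: 1 ≤ 0 — FAILS  ← smallest positive counterexample

Answer: x = 1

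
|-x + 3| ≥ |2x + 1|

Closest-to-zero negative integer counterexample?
Testing negative integers from -1 downward:
x = -1: LHS = |-(-1) + 3| = |4| = 4, RHS = |2·(-1) + 1| = |-1| = 1; 4 ≥ 1 — holds
x = -2: LHS = |-(-2) + 3| = |5| = 5, RHS = |2·(-2) + 1| = |-3| = 3; 5 ≥ 3 — holds
x = -3: LHS = |-(-3) + 3| = |6| = 6, RHS = |2·(-3) + 1| = |-5| = 5; 6 ≥ 5 — holds
x = -4: LHS = |-(-4) + 3| = |7| = 7, RHS = |2·(-4) + 1| = |-7| = 7; 7 ≥ 7 — holds
x = -5: LHS = |-(-5) + 3| = |8| = 8, RHS = |2·(-5) + 1| = |-9| = 9; 8 ≥ 9 — FAILS  ← closest negative counterexample to 0

Answer: x = -5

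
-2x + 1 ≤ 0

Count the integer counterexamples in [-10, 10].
Counterexamples in [-10, 10]: {-10, -9, -8, -7, -6, -5, -4, -3, -2, -1, 0}.

Counting them gives 11 values.

Answer: 11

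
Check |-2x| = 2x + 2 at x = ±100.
x = 100: LHS = |-2·100| = |-200| = 200, RHS = 2·100 + 2 = 202; 200 = 202 — FAILS
x = -100: LHS = |-2·(-100)| = |200| = 200, RHS = 2·(-100) + 2 = -198; 200 = -198 — FAILS

Answer: No, fails for both x = 100 and x = -100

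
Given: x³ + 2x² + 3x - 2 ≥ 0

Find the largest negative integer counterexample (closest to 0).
Testing negative integers from -1 downward:
x = -1: LHS = (-1)³ + 2·(-1)² + 3·(-1) - 2 = -4; -4 ≥ 0 — FAILS  ← closest negative counterexample to 0

Answer: x = -1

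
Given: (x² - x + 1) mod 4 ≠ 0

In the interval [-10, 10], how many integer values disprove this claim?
For a polynomial with integer coefficients, its value mod 4 depends only on x mod 4, so it suffices to check one representative of each residue class, x = 0, 1, 2, 3:
x = 0: LHS = (0² - 0 + 1) mod 4 = 1 mod 4 = 1; 1 ≠ 0 — holds
x = 1: LHS = (1² - 1 + 1) mod 4 = 1 mod 4 = 1; 1 ≠ 0 — holds
x = 2: LHS = (2² - 2 + 1) mod 4 = 3 mod 4 = 3; 3 ≠ 0 — holds
x = 3: LHS = (3² - 3 + 1) mod 4 = 7 mod 4 = 3; 3 ≠ 0 — holds
The relation holds in every residue class, so the relation holds for every integer in [-10, 10].

No counterexample appears in that range.

Answer: 0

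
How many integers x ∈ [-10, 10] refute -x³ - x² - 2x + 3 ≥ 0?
Counterexamples in [-10, 10]: {1, 2, 3, 4, 5, 6, 7, 8, 9, 10}.

Counting them gives 10 values.

Answer: 10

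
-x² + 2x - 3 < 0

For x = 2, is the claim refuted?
Substitute x = 2 into the relation:
x = 2: LHS = -2² + 2·2 - 3 = -3; -3 < 0 — holds

The relation holds at x = 2, so it is not a counterexample.

Answer: No, x = 2 is not a counterexample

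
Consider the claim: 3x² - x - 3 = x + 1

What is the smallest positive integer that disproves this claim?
Testing positive integers:
x = 1: LHS = 3·1² - 1 - 3 = -1, RHS = 1 + 1 = 2; -1 = 2 — FAILS  ← smallest positive counterexample

Answer: x = 1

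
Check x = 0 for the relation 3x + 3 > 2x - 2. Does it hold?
x = 0: LHS = 3·0 + 3 = 3, RHS = 2·0 - 2 = -2; 3 > -2 — holds

The relation is satisfied at x = 0.

Answer: Yes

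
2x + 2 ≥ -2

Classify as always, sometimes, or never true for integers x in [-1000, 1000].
Holds at x = 0: LHS = 2·0 + 2 = 2; 2 ≥ -2 — holds
Fails at x = -3: LHS = 2·(-3) + 2 = -4; -4 ≥ -2 — FAILS
It is satisfied by some integers in the range but not all.

Answer: Sometimes true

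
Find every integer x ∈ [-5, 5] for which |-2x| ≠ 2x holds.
Holds for: {-5, -4, -3, -2, -1}
Fails for: {0, 1, 2, 3, 4, 5}

Answer: {-5, -4, -3, -2, -1}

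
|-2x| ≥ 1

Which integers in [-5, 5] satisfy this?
Holds for: {-5, -4, -3, -2, -1, 1, 2, 3, 4, 5}
Fails for: {0}

Answer: {-5, -4, -3, -2, -1, 1, 2, 3, 4, 5}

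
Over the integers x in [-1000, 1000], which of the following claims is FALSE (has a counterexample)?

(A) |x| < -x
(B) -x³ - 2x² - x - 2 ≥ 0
(A) x = 0: LHS = |0| = 0, RHS = -0 = 0; 0 < 0 — FAILS
(B) x = 0: LHS = -0³ - 2·0² - 0 - 2 = -2; -2 ≥ 0 — FAILS

Answer: Both A and B are false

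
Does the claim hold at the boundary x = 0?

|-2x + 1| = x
x = 0: LHS = |-2·0 + 1| = |1| = 1; 1 = 0 — FAILS

The relation fails at x = 0, so x = 0 is a counterexample.

Answer: No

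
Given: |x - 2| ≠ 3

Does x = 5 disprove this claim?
Substitute x = 5 into the relation:
x = 5: LHS = |5 - 2| = |3| = 3; 3 ≠ 3 — FAILS

Since the claim fails at x = 5, this value is a counterexample.

Answer: Yes, x = 5 is a counterexample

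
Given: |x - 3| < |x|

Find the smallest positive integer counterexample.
Testing positive integers:
x = 1: LHS = |1 - 3| = |-2| = 2, RHS = |1| = 1; 2 < 1 — FAILS  ← smallest positive counterexample

Answer: x = 1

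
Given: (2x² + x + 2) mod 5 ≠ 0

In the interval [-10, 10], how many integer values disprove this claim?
Counterexamples in [-10, 10]: {-9, -4, 1, 6}.

Counting them gives 4 values.

Answer: 4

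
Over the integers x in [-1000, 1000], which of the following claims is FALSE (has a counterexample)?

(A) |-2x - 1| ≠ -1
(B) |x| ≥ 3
(A) An absolute value is never negative, so the left side is ≥ 0 for every x, while the right side is -1. Tightest case in [-1000, 1000] is x = 0:
x = 0: LHS = |-2·0 - 1| = |-1| = 1; 1 ≠ -1 — holds
Hence LHS − RHS is never 0, i.e. the two sides are never equal, so the relation holds for every integer in [-1000, 1000].

(B) x = 0: LHS = |0| = 0; 0 ≥ 3 — FAILS

Only (B) has a counterexample.

Answer: B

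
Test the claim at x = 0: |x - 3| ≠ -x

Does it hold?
x = 0: LHS = |0 - 3| = |-3| = 3, RHS = -0 = 0; 3 ≠ 0 — holds

The relation is satisfied at x = 0.

Answer: Yes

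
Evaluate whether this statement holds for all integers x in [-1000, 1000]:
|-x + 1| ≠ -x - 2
Over all integers in [-1000, 1000], LHS − RHS is always positive; it is smallest at x = 0, where it equals 3:
x = 0: LHS = |-0 + 1| = |1| = 1, RHS = -0 - 2 = -2; 1 ≠ -2 — holds
At the ends of the range:
x = -1000: LHS = |-(-1000) + 1| = |1001| = 1001, RHS = -(-1000) - 2 = 998; 1001 ≠ 998 — holds
x = 1000: LHS = |-1000 + 1| = |-999| = 999, RHS = -1000 - 2 = -1002; 999 ≠ -1002 — holds
Hence LHS − RHS is never 0, i.e. the two sides are never equal, so the relation holds for every integer in [-1000, 1000].

No counterexample exists.

Answer: True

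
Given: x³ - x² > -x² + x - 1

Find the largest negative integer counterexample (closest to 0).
Testing negative integers from -1 downward:
x = -1: LHS = (-1)³ - (-1)² = -2, RHS = -(-1)² + (-1) - 1 = -3; -2 > -3 — holds
x = -2: LHS = (-2)³ - (-2)² = -12, RHS = -(-2)² + (-2) - 1 = -7; -12 > -7 — FAILS  ← closest negative counterexample to 0

Answer: x = -2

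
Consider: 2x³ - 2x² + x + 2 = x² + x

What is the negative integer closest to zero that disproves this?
Testing negative integers from -1 downward:
x = -1: LHS = 2·(-1)³ - 2·(-1)² + (-1) + 2 = -3, RHS = (-1)² + (-1) = 0; -3 = 0 — FAILS  ← closest negative counterexample to 0

Answer: x = -1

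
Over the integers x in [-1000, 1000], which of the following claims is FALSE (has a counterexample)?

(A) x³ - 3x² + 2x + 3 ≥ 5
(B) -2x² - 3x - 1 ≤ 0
(A) x = 0: LHS = 0³ - 3·0² + 2·0 + 3 = 3; 3 ≥ 5 — FAILS

(B) Over all integers in [-1000, 1000], LHS − RHS is largest at x = -1, where it equals 0:
x = -1: LHS = -2·(-1)² - 3·(-1) - 1 = 0; 0 ≤ 0 — holds
At the ends of the range:
x = -1000: LHS = -2·(-1000)² - 3·(-1000) - 1 = -1997001; -1997001 ≤ 0 — holds
x = 1000: LHS = -2·1000² - 3·1000 - 1 = -2003001; -2003001 ≤ 0 — holds
Hence LHS − RHS is never positive, i.e. LHS ≤ RHS throughout, so the relation holds for every integer in [-1000, 1000].

Only (A) has a counterexample.

Answer: A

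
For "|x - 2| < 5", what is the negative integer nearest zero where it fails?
Testing negative integers from -1 downward:
x = -1: LHS = |(-1) - 2| = |-3| = 3; 3 < 5 — holds
x = -2: LHS = |(-2) - 2| = |-4| = 4; 4 < 5 — holds
x = -3: LHS = |(-3) - 2| = |-5| = 5; 5 < 5 — FAILS  ← closest negative counterexample to 0

Answer: x = -3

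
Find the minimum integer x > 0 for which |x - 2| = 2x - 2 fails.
Testing positive integers:
x = 1: LHS = |1 - 2| = |-1| = 1, RHS = 2·1 - 2 = 0; 1 = 0 — FAILS  ← smallest positive counterexample

Answer: x = 1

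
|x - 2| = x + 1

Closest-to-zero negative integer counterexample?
Testing negative integers from -1 downward:
x = -1: LHS = |(-1) - 2| = |-3| = 3, RHS = (-1) + 1 = 0; 3 = 0 — FAILS  ← closest negative counterexample to 0

Answer: x = -1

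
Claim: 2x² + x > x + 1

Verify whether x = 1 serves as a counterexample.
Substitute x = 1 into the relation:
x = 1: LHS = 2·1² + 1 = 3, RHS = 1 + 1 = 2; 3 > 2 — holds

The claim holds here, so x = 1 is not a counterexample. (A counterexample exists elsewhere, e.g. x = 0.)

Answer: No, x = 1 is not a counterexample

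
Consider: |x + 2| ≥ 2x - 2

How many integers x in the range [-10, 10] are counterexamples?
Counterexamples in [-10, 10]: {5, 6, 7, 8, 9, 10}.

Counting them gives 6 values.

Answer: 6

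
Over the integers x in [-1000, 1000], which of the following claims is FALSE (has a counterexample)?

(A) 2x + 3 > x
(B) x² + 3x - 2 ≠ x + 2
(A) x = -3: LHS = 2·(-3) + 3 = -3; -3 > -3 — FAILS

(B) Track d = LHS − RHS over the integers in [-1000, 1000]. Equality would need d = 0, but d changes sign only between consecutive integers, jumping over 0:
x = -4: LHS = (-4)² + 3·(-4) - 2 = 2, RHS = (-4) + 2 = -2; 2 ≠ -2 — holds  (d = 4)
x = -3: LHS = (-3)² + 3·(-3) - 2 = -2, RHS = (-3) + 2 = -1; -2 ≠ -1 — holds  (d = -1)
x = 1: LHS = 1² + 3·1 - 2 = 2, RHS = 1 + 2 = 3; 2 ≠ 3 — holds  (d = -1)
x = 2: LHS = 2² + 3·2 - 2 = 8, RHS = 2 + 2 = 4; 8 ≠ 4 — holds  (d = 4)
Away from these crossings d keeps a constant sign, and checking every integer in [-1000, 1000] confirms d ≠ 0 throughout. Hence the two sides are never equal, so the relation holds for every integer in [-1000, 1000].

Only (A) has a counterexample.

Answer: A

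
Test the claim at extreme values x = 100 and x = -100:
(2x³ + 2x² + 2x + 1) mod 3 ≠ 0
x = 100: LHS = (2·100³ + 2·100² + 2·100 + 1) mod 3 = 2020201 mod 3 = 1; 1 ≠ 0 — holds
x = -100: LHS = (2·(-100)³ + 2·(-100)² + 2·(-100) + 1) mod 3 = (-1980199) mod 3 = 2; 2 ≠ 0 — holds

Answer: Yes, holds for both x = 100 and x = -100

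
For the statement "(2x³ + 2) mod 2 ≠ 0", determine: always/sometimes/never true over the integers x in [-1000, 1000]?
For a polynomial with integer coefficients, its value mod 2 depends only on x mod 2, so it suffices to check one representative of each residue class, x = 0, 1:
x = 0: LHS = (2·0³ + 2) mod 2 = 2 mod 2 = 0; 0 ≠ 0 — FAILS
x = 1: LHS = (2·1³ + 2) mod 2 = 4 mod 2 = 0; 0 ≠ 0 — FAILS
The relation fails in every residue class, so the claimed relation (≠) fails for every integer in [-1000, 1000].

No integer in the range satisfies it.

Answer: Never true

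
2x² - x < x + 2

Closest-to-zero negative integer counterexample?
Testing negative integers from -1 downward:
x = -1: LHS = 2·(-1)² - (-1) = 3, RHS = (-1) + 2 = 1; 3 < 1 — FAILS  ← closest negative counterexample to 0

Answer: x = -1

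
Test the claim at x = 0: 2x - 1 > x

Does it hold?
x = 0: LHS = 2·0 - 1 = -1; -1 > 0 — FAILS

The relation fails at x = 0, so x = 0 is a counterexample.

Answer: No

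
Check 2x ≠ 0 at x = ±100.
x = 100: LHS = 2·100 = 200; 200 ≠ 0 — holds
x = -100: LHS = 2·(-100) = -200; -200 ≠ 0 — holds

Answer: Yes, holds for both x = 100 and x = -100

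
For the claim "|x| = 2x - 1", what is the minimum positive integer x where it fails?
Testing positive integers:
x = 1: LHS = |1| = 1, RHS = 2·1 - 1 = 1; 1 = 1 — holds
x = 2: LHS = |2| = 2, RHS = 2·2 - 1 = 3; 2 = 3 — FAILS  ← smallest positive counterexample

Answer: x = 2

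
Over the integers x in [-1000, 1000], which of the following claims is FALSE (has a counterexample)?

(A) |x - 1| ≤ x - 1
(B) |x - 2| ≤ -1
(A) x = 0: LHS = |0 - 1| = |-1| = 1, RHS = 0 - 1 = -1; 1 ≤ -1 — FAILS
(B) x = 0: LHS = |0 - 2| = |-2| = 2; 2 ≤ -1 — FAILS

Answer: Both A and B are false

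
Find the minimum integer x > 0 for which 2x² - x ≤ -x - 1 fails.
Testing positive integers:
x = 1: LHS = 2·1² - 1 = 1, RHS = -1 - 1 = -2; 1 ≤ -2 — FAILS  ← smallest positive counterexample

Answer: x = 1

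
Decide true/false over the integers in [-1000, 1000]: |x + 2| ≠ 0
The claim fails at x = -2:
x = -2: LHS = |(-2) + 2| = |0| = 0; 0 ≠ 0 — FAILS

Because a single integer refutes it, the statement is false.

Answer: False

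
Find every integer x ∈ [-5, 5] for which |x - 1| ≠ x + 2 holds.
Track d = LHS − RHS over the integers in [-5, 5]. Equality would need d = 0, but d changes sign only between consecutive integers, jumping over 0:
x = -1: LHS = |(-1) - 1| = |-2| = 2, RHS = (-1) + 2 = 1; 2 ≠ 1 — holds  (d = 1)
x = 0: LHS = |0 - 1| = |-1| = 1, RHS = 0 + 2 = 2; 1 ≠ 2 — holds  (d = -1)
Away from these crossings d keeps a constant sign, and checking every integer in [-5, 5] confirms d ≠ 0 throughout. Hence the two sides are never equal, so the relation holds for every integer in [-5, 5].

Answer: All integers in [-5, 5]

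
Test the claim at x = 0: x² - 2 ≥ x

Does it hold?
x = 0: LHS = 0² - 2 = -2; -2 ≥ 0 — FAILS

The relation fails at x = 0, so x = 0 is a counterexample.

Answer: No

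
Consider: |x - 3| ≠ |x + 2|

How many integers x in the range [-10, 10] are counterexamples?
Track d = LHS − RHS over the integers in [-10, 10]. Equality would need d = 0, but d changes sign only between consecutive integers, jumping over 0:
x = 0: LHS = |0 - 3| = |-3| = 3, RHS = |0 + 2| = |2| = 2; 3 ≠ 2 — holds  (d = 1)
x = 1: LHS = |1 - 3| = |-2| = 2, RHS = |1 + 2| = |3| = 3; 2 ≠ 3 — holds  (d = -1)
Away from these crossings d keeps a constant sign, and checking every integer in [-10, 10] confirms d ≠ 0 throughout. Hence the two sides are never equal, so the relation holds for every integer in [-10, 10].

No counterexample appears in that range.

Answer: 0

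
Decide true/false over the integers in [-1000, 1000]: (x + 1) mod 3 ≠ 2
The claim fails at x = 1:
x = 1: LHS = (1 + 1) mod 3 = 2 mod 3 = 2; 2 ≠ 2 — FAILS

Because a single integer refutes it, the statement is false.

Answer: False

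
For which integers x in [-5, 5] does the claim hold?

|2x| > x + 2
Holds for: {-5, -4, -3, -2, -1, 3, 4, 5}
Fails for: {0, 1, 2}

Answer: {-5, -4, -3, -2, -1, 3, 4, 5}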